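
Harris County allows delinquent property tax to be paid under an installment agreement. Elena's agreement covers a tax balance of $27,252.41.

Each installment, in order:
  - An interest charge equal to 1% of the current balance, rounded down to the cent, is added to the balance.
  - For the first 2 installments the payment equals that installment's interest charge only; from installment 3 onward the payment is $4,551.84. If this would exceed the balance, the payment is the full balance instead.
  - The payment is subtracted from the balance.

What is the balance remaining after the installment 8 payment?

$925.96

Installment 1: opening $27,252.41; interest $272.52 → $27,524.93; payment $272.52; balance $27,252.41
Installment 2: opening $27,252.41; interest $272.52 → $27,524.93; payment $272.52; balance $27,252.41
Installment 3: opening $27,252.41; interest $272.52 → $27,524.93; payment $4,551.84; balance $22,973.09
Installment 4: opening $22,973.09; interest $229.73 → $23,202.82; payment $4,551.84; balance $18,650.98
Installment 5: opening $18,650.98; interest $186.50 → $18,837.48; payment $4,551.84; balance $14,285.64
Installment 6: opening $14,285.64; interest $142.85 → $14,428.49; payment $4,551.84; balance $9,876.65
Installment 7: opening $9,876.65; interest $98.76 → $9,975.41; payment $4,551.84; balance $5,423.57
Installment 8: opening $5,423.57; interest $54.23 → $5,477.80; payment $4,551.84; balance $925.96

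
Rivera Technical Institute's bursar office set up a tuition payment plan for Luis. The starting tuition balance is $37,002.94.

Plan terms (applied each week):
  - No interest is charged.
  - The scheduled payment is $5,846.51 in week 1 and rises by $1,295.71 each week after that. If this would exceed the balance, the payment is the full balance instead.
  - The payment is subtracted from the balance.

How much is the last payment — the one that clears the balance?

# | Opening | Payment | End bal
1 | $37,002.94 | $5,846.51 | $31,156.43
2 | $31,156.43 | $7,142.22 | $24,014.21
3 | $24,014.21 | $8,437.93 | $15,576.28
4 | $15,576.28 | $9,733.64 | $5,842.64
5 | $5,842.64 | $5,842.64 | $0.00

$5,842.64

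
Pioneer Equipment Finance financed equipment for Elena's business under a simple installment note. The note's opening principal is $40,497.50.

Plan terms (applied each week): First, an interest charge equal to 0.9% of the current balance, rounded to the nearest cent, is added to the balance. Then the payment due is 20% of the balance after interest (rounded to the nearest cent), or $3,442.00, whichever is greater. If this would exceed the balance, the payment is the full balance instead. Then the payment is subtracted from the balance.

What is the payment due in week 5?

$3,469.56

Week 1: opening $40,497.50; interest $364.48 → $40,861.98; payment $8,172.40; balance $32,689.58
Week 2: opening $32,689.58; interest $294.21 → $32,983.79; payment $6,596.76; balance $26,387.03
Week 3: opening $26,387.03; interest $237.48 → $26,624.51; payment $5,324.90; balance $21,299.61
Week 4: opening $21,299.61; interest $191.70 → $21,491.31; payment $4,298.26; balance $17,193.05
Week 5: opening $17,193.05; interest $154.74 → $17,347.79; payment $3,469.56; balance $13,878.23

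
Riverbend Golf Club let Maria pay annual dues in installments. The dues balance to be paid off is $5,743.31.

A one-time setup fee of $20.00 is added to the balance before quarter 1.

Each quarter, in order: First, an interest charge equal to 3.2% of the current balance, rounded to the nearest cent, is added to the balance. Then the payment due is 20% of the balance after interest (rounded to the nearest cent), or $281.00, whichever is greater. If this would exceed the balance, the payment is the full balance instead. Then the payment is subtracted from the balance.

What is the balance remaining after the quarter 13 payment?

Quarter 1: opening $5,763.31; interest $184.43 → $5,947.74; payment $1,189.55; balance $4,758.19
Quarter 2: opening $4,758.19; interest $152.26 → $4,910.45; payment $982.09; balance $3,928.36
Quarter 3: opening $3,928.36; interest $125.71 → $4,054.07; payment $810.81; balance $3,243.26
Quarter 4: opening $3,243.26; interest $103.78 → $3,347.04; payment $669.41; balance $2,677.63
Quarter 5: opening $2,677.63; interest $85.68 → $2,763.31; payment $552.66; balance $2,210.65
Quarter 6: opening $2,210.65; interest $70.74 → $2,281.39; payment $456.28; balance $1,825.11
Quarter 7: opening $1,825.11; interest $58.40 → $1,883.51; payment $376.70; balance $1,506.81
Quarter 8: opening $1,506.81; interest $48.22 → $1,555.03; payment $311.01; balance $1,244.02
Quarter 9: opening $1,244.02; interest $39.81 → $1,283.83; payment $281.00; balance $1,002.83
Quarter 10: opening $1,002.83; interest $32.09 → $1,034.92; payment $281.00; balance $753.92
Quarter 11: opening $753.92; interest $24.13 → $778.05; payment $281.00; balance $497.05
Quarter 12: opening $497.05; interest $15.91 → $512.96; payment $281.00; balance $231.96
Quarter 13: opening $231.96; interest $7.42 → $239.38; payment $239.38; balance $0.00

$0.00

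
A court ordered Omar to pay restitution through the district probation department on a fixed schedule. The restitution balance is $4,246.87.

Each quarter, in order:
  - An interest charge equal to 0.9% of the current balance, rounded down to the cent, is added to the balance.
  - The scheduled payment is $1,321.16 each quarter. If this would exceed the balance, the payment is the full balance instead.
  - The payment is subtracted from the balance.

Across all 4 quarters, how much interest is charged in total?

Quarter 1: $4,246.87 +$38.22 interest = $4,285.09; pay $1,321.16 → $2,963.93
Quarter 2: $2,963.93 +$26.67 interest = $2,990.60; pay $1,321.16 → $1,669.44
Quarter 3: $1,669.44 +$15.02 interest = $1,684.46; pay $1,321.16 → $363.30
Quarter 4: $363.30 +$3.26 interest = $366.56; pay $366.56 → $0.00
Total interest: $38.22 + $26.67 + $15.02 + $3.26 = $83.17

$83.17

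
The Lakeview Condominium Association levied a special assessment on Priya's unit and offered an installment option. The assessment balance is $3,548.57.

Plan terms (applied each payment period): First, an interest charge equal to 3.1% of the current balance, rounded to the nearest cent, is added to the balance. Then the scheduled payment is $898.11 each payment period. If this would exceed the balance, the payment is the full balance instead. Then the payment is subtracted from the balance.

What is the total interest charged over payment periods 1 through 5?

$298.03

# | Opening | Interest | Payment | End bal
1 | $3,548.57 | $110.01 | $898.11 | $2,760.47
2 | $2,760.47 | $85.57 | $898.11 | $1,947.93
3 | $1,947.93 | $60.39 | $898.11 | $1,110.21
4 | $1,110.21 | $34.42 | $898.11 | $246.52
5 | $246.52 | $7.64 | $254.16 | $0.00
Total interest: $110.01 + $85.57 + $60.39 + $34.42 + $7.64 = $298.03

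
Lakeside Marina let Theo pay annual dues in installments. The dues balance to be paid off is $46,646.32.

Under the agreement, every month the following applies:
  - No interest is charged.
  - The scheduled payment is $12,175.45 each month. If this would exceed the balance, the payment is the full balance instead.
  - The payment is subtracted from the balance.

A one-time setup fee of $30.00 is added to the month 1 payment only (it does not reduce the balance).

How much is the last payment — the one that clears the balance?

$10,119.97

Month 1: $46,646.32 − $12,175.45 (+ $30.00 fee) → $34,470.87
Month 2: $34,470.87 − $12,175.45 → $22,295.42
Month 3: $22,295.42 − $12,175.45 → $10,119.97
Month 4: $10,119.97 − $10,119.97 → $0.00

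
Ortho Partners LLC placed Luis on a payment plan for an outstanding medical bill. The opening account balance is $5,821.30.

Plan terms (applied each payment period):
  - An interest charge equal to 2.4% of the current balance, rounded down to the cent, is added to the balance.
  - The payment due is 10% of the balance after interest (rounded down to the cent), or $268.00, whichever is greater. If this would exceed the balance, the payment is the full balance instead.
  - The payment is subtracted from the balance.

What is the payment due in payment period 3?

$506.29

Payment period 1: $5,821.30 +$139.71 interest = $5,961.01; pay $596.10 → $5,364.91
Payment period 2: $5,364.91 +$128.75 interest = $5,493.66; pay $549.36 → $4,944.30
Payment period 3: $4,944.30 +$118.66 interest = $5,062.96; pay $506.29 → $4,556.67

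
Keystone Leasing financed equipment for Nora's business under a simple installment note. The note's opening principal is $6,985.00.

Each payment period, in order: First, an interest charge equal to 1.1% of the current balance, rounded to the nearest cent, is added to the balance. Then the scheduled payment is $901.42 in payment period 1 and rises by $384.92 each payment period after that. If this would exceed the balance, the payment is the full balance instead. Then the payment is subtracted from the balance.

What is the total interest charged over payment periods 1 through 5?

$249.89

# | Opening | Interest | Payment | End bal
1 | $6,985.00 | $76.84 | $901.42 | $6,160.42
2 | $6,160.42 | $67.76 | $1,286.34 | $4,941.84
3 | $4,941.84 | $54.36 | $1,671.26 | $3,324.94
4 | $3,324.94 | $36.57 | $2,056.18 | $1,305.33
5 | $1,305.33 | $14.36 | $1,319.69 | $0.00
Total interest: $76.84 + $67.76 + $54.36 + $36.57 + $14.36 = $249.89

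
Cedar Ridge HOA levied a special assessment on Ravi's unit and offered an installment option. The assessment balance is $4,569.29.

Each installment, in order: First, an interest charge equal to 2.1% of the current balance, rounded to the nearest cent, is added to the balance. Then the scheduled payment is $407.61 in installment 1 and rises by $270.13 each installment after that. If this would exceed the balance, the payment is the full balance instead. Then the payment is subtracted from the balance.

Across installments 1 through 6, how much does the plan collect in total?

Installment 1: opening $4,569.29; interest $95.96 → $4,665.25; payment $407.61; balance $4,257.64
Installment 2: opening $4,257.64; interest $89.41 → $4,347.05; payment $677.74; balance $3,669.31
Installment 3: opening $3,669.31; interest $77.06 → $3,746.37; payment $947.87; balance $2,798.50
Installment 4: opening $2,798.50; interest $58.77 → $2,857.27; payment $1,218.00; balance $1,639.27
Installment 5: opening $1,639.27; interest $34.42 → $1,673.69; payment $1,488.13; balance $185.56
Installment 6: opening $185.56; interest $3.90 → $189.46; payment $189.46; balance $0.00
Total paid: $4,928.81

$4,928.81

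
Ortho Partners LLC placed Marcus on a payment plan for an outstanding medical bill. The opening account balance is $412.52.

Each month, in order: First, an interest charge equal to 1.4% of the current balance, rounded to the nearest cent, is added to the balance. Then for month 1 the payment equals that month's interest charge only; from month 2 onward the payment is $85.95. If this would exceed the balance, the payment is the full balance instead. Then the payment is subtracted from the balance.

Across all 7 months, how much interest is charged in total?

Month 1: opening $412.52; interest $5.78 → $418.30; payment $5.78; balance $412.52
Month 2: opening $412.52; interest $5.78 → $418.30; payment $85.95; balance $332.35
Month 3: opening $332.35; interest $4.65 → $337.00; payment $85.95; balance $251.05
Month 4: opening $251.05; interest $3.51 → $254.56; payment $85.95; balance $168.61
Month 5: opening $168.61; interest $2.36 → $170.97; payment $85.95; balance $85.02
Month 6: opening $85.02; interest $1.19 → $86.21; payment $85.95; balance $0.26
Month 7: opening $0.26; interest $0.00 → $0.26; payment $0.26; balance $0.00
Total interest: $5.78 + $5.78 + $4.65 + $3.51 + $2.36 + $1.19 + $0.00 = $23.27

$23.27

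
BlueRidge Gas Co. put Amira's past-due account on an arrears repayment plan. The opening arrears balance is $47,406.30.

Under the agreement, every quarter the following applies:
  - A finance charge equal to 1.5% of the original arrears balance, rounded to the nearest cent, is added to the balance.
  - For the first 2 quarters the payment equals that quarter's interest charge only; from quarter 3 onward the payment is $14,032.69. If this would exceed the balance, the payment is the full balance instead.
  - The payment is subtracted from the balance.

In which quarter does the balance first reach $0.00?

# | Opening | Interest | Payment | End bal
1 | $47,406.30 | $711.09 | $711.09 | $47,406.30
2 | $47,406.30 | $711.09 | $711.09 | $47,406.30
3 | $47,406.30 | $711.09 | $14,032.69 | $34,084.70
4 | $34,084.70 | $711.09 | $14,032.69 | $20,763.10
5 | $20,763.10 | $711.09 | $14,032.69 | $7,441.50
6 | $7,441.50 | $711.09 | $8,152.59 | $0.00
Balance reaches $0.00 in quarter 6.

6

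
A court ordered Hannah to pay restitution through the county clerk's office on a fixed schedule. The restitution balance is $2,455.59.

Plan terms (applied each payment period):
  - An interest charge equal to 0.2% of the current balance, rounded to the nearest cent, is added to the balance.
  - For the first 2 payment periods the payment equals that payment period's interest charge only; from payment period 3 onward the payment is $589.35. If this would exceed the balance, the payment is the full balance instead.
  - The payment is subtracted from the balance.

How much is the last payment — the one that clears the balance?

$111.03

Payment period 1: opening $2,455.59; interest $4.91 → $2,460.50; payment $4.91; balance $2,455.59
Payment period 2: opening $2,455.59; interest $4.91 → $2,460.50; payment $4.91; balance $2,455.59
Payment period 3: opening $2,455.59; interest $4.91 → $2,460.50; payment $589.35; balance $1,871.15
Payment period 4: opening $1,871.15; interest $3.74 → $1,874.89; payment $589.35; balance $1,285.54
Payment period 5: opening $1,285.54; interest $2.57 → $1,288.11; payment $589.35; balance $698.76
Payment period 6: opening $698.76; interest $1.40 → $700.16; payment $589.35; balance $110.81
Payment period 7: opening $110.81; interest $0.22 → $111.03; payment $111.03; balance $0.00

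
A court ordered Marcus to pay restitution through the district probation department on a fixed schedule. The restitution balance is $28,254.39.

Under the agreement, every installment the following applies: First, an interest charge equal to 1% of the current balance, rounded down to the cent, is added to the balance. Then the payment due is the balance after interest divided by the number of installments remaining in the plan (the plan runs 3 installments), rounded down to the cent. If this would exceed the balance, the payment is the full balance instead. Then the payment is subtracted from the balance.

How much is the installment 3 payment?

$9,703.50

# | Opening | Interest | Payment | End bal
1 | $28,254.39 | $282.54 | $9,512.31 | $19,024.62
2 | $19,024.62 | $190.24 | $9,607.43 | $9,607.43
3 | $9,607.43 | $96.07 | $9,703.50 | $0.00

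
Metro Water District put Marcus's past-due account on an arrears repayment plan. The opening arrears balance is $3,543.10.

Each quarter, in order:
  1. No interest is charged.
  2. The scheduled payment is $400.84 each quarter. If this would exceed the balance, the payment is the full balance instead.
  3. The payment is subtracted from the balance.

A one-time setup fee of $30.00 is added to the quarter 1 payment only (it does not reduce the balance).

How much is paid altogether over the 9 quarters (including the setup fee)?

$3,573.10

Quarter 1: $3,543.10 − $400.84 (+ $30.00 fee) → $3,142.26
Quarter 2: $3,142.26 − $400.84 → $2,741.42
Quarter 3: $2,741.42 − $400.84 → $2,340.58
Quarter 4: $2,340.58 − $400.84 → $1,939.74
Quarter 5: $1,939.74 − $400.84 → $1,538.90
Quarter 6: $1,538.90 − $400.84 → $1,138.06
Quarter 7: $1,138.06 − $400.84 → $737.22
Quarter 8: $737.22 − $400.84 → $336.38
Quarter 9: $336.38 − $336.38 → $0.00
Total paid: $3,573.10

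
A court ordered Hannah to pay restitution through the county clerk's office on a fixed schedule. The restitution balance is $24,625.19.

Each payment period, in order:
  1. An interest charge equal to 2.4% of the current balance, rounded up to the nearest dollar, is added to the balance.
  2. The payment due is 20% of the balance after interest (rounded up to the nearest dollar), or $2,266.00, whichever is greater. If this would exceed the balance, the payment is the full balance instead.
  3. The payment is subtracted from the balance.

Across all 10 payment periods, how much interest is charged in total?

$2,656.00

# | Opening | Interest | Payment | End bal
1 | $24,625.19 | $592.00 | $5,044.00 | $20,173.19
2 | $20,173.19 | $485.00 | $4,132.00 | $16,526.19
3 | $16,526.19 | $397.00 | $3,385.00 | $13,538.19
4 | $13,538.19 | $325.00 | $2,773.00 | $11,090.19
5 | $11,090.19 | $267.00 | $2,272.00 | $9,085.19
6 | $9,085.19 | $219.00 | $2,266.00 | $7,038.19
7 | $7,038.19 | $169.00 | $2,266.00 | $4,941.19
8 | $4,941.19 | $119.00 | $2,266.00 | $2,794.19
9 | $2,794.19 | $68.00 | $2,266.00 | $596.19
10 | $596.19 | $15.00 | $611.19 | $0.00
Total interest: $592.00 + $485.00 + $397.00 + $325.00 + $267.00 + $219.00 + $169.00 + $119.00 + $68.00 + $15.00 = $2,656.00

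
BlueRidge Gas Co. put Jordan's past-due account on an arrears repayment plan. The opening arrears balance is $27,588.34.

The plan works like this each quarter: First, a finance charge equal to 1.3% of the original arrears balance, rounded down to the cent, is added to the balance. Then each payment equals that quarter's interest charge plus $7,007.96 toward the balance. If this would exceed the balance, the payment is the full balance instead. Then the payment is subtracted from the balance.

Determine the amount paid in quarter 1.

$7,366.60

Quarter 1: opening $27,588.34; interest $358.64 → $27,946.98; payment $7,366.60; balance $20,580.38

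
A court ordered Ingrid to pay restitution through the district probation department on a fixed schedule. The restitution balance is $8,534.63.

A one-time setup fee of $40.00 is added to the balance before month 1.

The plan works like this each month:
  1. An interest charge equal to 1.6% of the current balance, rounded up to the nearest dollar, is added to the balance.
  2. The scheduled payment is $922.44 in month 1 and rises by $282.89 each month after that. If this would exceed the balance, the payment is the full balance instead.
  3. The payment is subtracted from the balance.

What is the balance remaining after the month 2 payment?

Month 1: $8,574.63 +$138.00 interest = $8,712.63; pay $922.44 → $7,790.19
Month 2: $7,790.19 +$125.00 interest = $7,915.19; pay $1,205.33 → $6,709.86

$6,709.86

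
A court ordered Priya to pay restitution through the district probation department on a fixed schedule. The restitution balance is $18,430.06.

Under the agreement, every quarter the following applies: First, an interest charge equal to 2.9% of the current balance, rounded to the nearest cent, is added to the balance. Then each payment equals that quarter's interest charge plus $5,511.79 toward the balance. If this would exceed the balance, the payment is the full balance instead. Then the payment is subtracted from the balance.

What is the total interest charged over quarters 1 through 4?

Quarter 1: opening $18,430.06; interest $534.47 → $18,964.53; payment $6,046.26; balance $12,918.27
Quarter 2: opening $12,918.27; interest $374.63 → $13,292.90; payment $5,886.42; balance $7,406.48
Quarter 3: opening $7,406.48; interest $214.79 → $7,621.27; payment $5,726.58; balance $1,894.69
Quarter 4: opening $1,894.69; interest $54.95 → $1,949.64; payment $1,949.64; balance $0.00
Total interest: $534.47 + $374.63 + $214.79 + $54.95 = $1,178.84

$1,178.84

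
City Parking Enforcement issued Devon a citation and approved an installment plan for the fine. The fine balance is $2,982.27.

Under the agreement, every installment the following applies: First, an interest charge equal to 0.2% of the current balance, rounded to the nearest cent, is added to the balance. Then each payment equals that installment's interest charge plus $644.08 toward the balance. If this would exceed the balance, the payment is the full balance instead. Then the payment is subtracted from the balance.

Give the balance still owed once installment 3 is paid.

$1,050.03

Installment 1: $2,982.27 +$5.96 interest = $2,988.23; pay $650.04 → $2,338.19
Installment 2: $2,338.19 +$4.68 interest = $2,342.87; pay $648.76 → $1,694.11
Installment 3: $1,694.11 +$3.39 interest = $1,697.50; pay $647.47 → $1,050.03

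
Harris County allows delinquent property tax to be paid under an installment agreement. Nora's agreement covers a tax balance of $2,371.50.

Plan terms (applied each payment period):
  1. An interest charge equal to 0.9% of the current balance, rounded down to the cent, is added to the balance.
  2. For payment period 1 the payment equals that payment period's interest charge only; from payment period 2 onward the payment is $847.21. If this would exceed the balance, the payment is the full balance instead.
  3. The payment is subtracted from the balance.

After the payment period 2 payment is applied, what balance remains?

Payment period 1: opening $2,371.50; interest $21.34 → $2,392.84; payment $21.34; balance $2,371.50
Payment period 2: opening $2,371.50; interest $21.34 → $2,392.84; payment $847.21; balance $1,545.63

$1,545.63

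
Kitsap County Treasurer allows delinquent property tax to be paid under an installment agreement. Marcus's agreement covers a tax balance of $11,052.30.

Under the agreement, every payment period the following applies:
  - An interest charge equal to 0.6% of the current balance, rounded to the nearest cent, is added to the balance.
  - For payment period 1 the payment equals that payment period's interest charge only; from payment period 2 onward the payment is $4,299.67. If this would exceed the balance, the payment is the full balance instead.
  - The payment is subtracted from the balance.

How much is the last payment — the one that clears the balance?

$2,575.54

Payment period 1: $11,052.30 +$66.31 interest = $11,118.61; pay $66.31 → $11,052.30
Payment period 2: $11,052.30 +$66.31 interest = $11,118.61; pay $4,299.67 → $6,818.94
Payment period 3: $6,818.94 +$40.91 interest = $6,859.85; pay $4,299.67 → $2,560.18
Payment period 4: $2,560.18 +$15.36 interest = $2,575.54; pay $2,575.54 → $0.00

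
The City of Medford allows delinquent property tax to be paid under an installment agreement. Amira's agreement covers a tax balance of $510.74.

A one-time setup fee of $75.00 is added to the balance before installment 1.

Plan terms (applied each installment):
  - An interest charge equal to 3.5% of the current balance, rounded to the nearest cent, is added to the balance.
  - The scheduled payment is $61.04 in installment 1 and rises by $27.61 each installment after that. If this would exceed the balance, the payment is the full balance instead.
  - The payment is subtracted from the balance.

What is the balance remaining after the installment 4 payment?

$245.31

Installment 1: $585.74 +$20.50 interest = $606.24; pay $61.04 → $545.20
Installment 2: $545.20 +$19.08 interest = $564.28; pay $88.65 → $475.63
Installment 3: $475.63 +$16.65 interest = $492.28; pay $116.26 → $376.02
Installment 4: $376.02 +$13.16 interest = $389.18; pay $143.87 → $245.31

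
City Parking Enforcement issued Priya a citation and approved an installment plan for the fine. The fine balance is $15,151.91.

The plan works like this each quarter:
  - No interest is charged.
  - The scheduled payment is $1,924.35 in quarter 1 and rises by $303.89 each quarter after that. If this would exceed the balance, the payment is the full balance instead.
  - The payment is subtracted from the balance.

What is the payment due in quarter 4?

$2,836.02

Quarter 1: opening $15,151.91; payment $1,924.35; balance $13,227.56
Quarter 2: opening $13,227.56; payment $2,228.24; balance $10,999.32
Quarter 3: opening $10,999.32; payment $2,532.13; balance $8,467.19
Quarter 4: opening $8,467.19; payment $2,836.02; balance $5,631.17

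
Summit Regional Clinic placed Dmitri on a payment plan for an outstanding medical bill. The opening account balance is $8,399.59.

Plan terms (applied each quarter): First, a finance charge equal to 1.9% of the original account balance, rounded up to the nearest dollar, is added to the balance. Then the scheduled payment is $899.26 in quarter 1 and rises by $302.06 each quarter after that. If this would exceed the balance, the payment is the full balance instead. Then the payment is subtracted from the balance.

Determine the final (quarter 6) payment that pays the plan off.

Quarter 1: opening $8,399.59; interest $160.00 → $8,559.59; payment $899.26; balance $7,660.33
Quarter 2: opening $7,660.33; interest $160.00 → $7,820.33; payment $1,201.32; balance $6,619.01
Quarter 3: opening $6,619.01; interest $160.00 → $6,779.01; payment $1,503.38; balance $5,275.63
Quarter 4: opening $5,275.63; interest $160.00 → $5,435.63; payment $1,805.44; balance $3,630.19
Quarter 5: opening $3,630.19; interest $160.00 → $3,790.19; payment $2,107.50; balance $1,682.69
Quarter 6: opening $1,682.69; interest $160.00 → $1,842.69; payment $1,842.69; balance $0.00

$1,842.69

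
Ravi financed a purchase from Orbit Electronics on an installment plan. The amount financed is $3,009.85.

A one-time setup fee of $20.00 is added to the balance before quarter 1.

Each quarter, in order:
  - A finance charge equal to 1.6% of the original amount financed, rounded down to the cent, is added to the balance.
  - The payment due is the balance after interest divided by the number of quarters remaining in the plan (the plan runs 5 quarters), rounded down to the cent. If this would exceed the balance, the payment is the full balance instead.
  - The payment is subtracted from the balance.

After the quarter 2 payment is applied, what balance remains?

Quarter 1: $3,029.85 +$48.15 interest = $3,078.00; pay $615.60 → $2,462.40
Quarter 2: $2,462.40 +$48.15 interest = $2,510.55; pay $627.63 → $1,882.92

$1,882.92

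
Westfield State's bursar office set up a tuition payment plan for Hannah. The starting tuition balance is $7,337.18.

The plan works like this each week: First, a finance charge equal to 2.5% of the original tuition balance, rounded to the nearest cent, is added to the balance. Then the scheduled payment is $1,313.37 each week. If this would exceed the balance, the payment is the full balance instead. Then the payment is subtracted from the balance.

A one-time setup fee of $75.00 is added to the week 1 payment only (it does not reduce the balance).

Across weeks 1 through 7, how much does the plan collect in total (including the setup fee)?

Week 1: $7,337.18 +$183.43 interest = $7,520.61; pay $1,313.37 (+ $75.00 fee) → $6,207.24
Week 2: $6,207.24 +$183.43 interest = $6,390.67; pay $1,313.37 → $5,077.30
Week 3: $5,077.30 +$183.43 interest = $5,260.73; pay $1,313.37 → $3,947.36
Week 4: $3,947.36 +$183.43 interest = $4,130.79; pay $1,313.37 → $2,817.42
Week 5: $2,817.42 +$183.43 interest = $3,000.85; pay $1,313.37 → $1,687.48
Week 6: $1,687.48 +$183.43 interest = $1,870.91; pay $1,313.37 → $557.54
Week 7: $557.54 +$183.43 interest = $740.97; pay $740.97 → $0.00
Total paid: $8,696.19

$8,696.19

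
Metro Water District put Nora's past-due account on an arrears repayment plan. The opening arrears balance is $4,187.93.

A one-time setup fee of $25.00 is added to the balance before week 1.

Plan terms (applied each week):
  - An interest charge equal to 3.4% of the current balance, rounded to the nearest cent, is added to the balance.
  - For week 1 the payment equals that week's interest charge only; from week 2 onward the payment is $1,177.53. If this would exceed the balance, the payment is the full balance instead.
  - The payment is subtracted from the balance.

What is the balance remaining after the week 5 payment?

Week 1: opening $4,212.93; interest $143.24 → $4,356.17; payment $143.24; balance $4,212.93
Week 2: opening $4,212.93; interest $143.24 → $4,356.17; payment $1,177.53; balance $3,178.64
Week 3: opening $3,178.64; interest $108.07 → $3,286.71; payment $1,177.53; balance $2,109.18
Week 4: opening $2,109.18; interest $71.71 → $2,180.89; payment $1,177.53; balance $1,003.36
Week 5: opening $1,003.36; interest $34.11 → $1,037.47; payment $1,037.47; balance $0.00

$0.00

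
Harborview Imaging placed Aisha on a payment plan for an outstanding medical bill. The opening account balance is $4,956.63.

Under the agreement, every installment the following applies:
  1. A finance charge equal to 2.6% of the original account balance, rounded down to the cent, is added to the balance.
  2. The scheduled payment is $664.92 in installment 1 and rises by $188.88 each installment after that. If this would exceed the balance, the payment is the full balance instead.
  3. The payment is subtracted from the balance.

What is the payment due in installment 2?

Installment 1: $4,956.63 +$128.87 interest = $5,085.50; pay $664.92 → $4,420.58
Installment 2: $4,420.58 +$128.87 interest = $4,549.45; pay $853.80 → $3,695.65

$853.80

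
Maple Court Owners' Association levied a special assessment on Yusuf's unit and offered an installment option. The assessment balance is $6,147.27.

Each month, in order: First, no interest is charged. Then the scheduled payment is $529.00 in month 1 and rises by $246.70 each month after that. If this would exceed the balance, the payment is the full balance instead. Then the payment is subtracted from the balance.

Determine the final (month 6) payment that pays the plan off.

$1,035.27

Month 1: opening $6,147.27; payment $529.00; balance $5,618.27
Month 2: opening $5,618.27; payment $775.70; balance $4,842.57
Month 3: opening $4,842.57; payment $1,022.40; balance $3,820.17
Month 4: opening $3,820.17; payment $1,269.10; balance $2,551.07
Month 5: opening $2,551.07; payment $1,515.80; balance $1,035.27
Month 6: opening $1,035.27; payment $1,035.27; balance $0.00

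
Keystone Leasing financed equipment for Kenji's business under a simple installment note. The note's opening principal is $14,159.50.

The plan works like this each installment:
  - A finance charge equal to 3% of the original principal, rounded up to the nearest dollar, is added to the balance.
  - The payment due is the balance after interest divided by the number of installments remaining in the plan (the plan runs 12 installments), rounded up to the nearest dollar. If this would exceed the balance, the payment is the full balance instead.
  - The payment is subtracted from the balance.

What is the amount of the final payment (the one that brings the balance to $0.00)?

$2,497.50

Installment 1: opening $14,159.50; interest $425.00 → $14,584.50; payment $1,216.00; balance $13,368.50
Installment 2: opening $13,368.50; interest $425.00 → $13,793.50; payment $1,254.00; balance $12,539.50
Installment 3: opening $12,539.50; interest $425.00 → $12,964.50; payment $1,297.00; balance $11,667.50
Installment 4: opening $11,667.50; interest $425.00 → $12,092.50; payment $1,344.00; balance $10,748.50
Installment 5: opening $10,748.50; interest $425.00 → $11,173.50; payment $1,397.00; balance $9,776.50
Installment 6: opening $9,776.50; interest $425.00 → $10,201.50; payment $1,458.00; balance $8,743.50
Installment 7: opening $8,743.50; interest $425.00 → $9,168.50; payment $1,529.00; balance $7,639.50
Installment 8: opening $7,639.50; interest $425.00 → $8,064.50; payment $1,613.00; balance $6,451.50
Installment 9: opening $6,451.50; interest $425.00 → $6,876.50; payment $1,720.00; balance $5,156.50
Installment 10: opening $5,156.50; interest $425.00 → $5,581.50; payment $1,861.00; balance $3,720.50
Installment 11: opening $3,720.50; interest $425.00 → $4,145.50; payment $2,073.00; balance $2,072.50
Installment 12: opening $2,072.50; interest $425.00 → $2,497.50; payment $2,497.50; balance $0.00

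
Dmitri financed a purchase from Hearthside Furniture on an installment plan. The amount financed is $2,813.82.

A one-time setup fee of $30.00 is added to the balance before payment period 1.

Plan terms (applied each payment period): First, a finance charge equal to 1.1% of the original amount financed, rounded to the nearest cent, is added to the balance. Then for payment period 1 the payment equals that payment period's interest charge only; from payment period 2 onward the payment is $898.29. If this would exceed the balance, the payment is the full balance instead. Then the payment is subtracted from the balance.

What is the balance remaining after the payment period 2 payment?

$1,976.48

Payment period 1: opening $2,843.82; interest $30.95 → $2,874.77; payment $30.95; balance $2,843.82
Payment period 2: opening $2,843.82; interest $30.95 → $2,874.77; payment $898.29; balance $1,976.48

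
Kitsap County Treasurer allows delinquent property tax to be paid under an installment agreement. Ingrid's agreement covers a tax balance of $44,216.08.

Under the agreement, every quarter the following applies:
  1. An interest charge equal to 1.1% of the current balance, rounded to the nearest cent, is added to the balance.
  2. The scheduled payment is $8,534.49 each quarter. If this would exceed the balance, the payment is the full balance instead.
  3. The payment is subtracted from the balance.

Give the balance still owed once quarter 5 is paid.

# | Opening | Interest | Payment | End bal
1 | $44,216.08 | $486.38 | $8,534.49 | $36,167.97
2 | $36,167.97 | $397.85 | $8,534.49 | $28,031.33
3 | $28,031.33 | $308.34 | $8,534.49 | $19,805.18
4 | $19,805.18 | $217.86 | $8,534.49 | $11,488.55
5 | $11,488.55 | $126.37 | $8,534.49 | $3,080.43

$3,080.43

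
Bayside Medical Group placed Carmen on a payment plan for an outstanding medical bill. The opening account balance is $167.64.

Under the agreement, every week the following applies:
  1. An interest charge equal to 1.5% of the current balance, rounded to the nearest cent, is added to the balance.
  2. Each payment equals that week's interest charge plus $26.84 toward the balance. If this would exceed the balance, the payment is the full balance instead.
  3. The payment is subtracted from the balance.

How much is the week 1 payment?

$29.35

Week 1: opening $167.64; interest $2.51 → $170.15; payment $29.35; balance $140.80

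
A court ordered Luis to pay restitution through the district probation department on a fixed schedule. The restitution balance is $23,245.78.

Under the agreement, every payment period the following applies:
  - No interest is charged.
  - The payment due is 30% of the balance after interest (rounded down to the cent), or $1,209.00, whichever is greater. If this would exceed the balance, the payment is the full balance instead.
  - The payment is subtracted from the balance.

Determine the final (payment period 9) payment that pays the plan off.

Payment period 1: $23,245.78 − $6,973.73 → $16,272.05
Payment period 2: $16,272.05 − $4,881.61 → $11,390.44
Payment period 3: $11,390.44 − $3,417.13 → $7,973.31
Payment period 4: $7,973.31 − $2,391.99 → $5,581.32
Payment period 5: $5,581.32 − $1,674.39 → $3,906.93
Payment period 6: $3,906.93 − $1,209.00 → $2,697.93
Payment period 7: $2,697.93 − $1,209.00 → $1,488.93
Payment period 8: $1,488.93 − $1,209.00 → $279.93
Payment period 9: $279.93 − $279.93 → $0.00

$279.93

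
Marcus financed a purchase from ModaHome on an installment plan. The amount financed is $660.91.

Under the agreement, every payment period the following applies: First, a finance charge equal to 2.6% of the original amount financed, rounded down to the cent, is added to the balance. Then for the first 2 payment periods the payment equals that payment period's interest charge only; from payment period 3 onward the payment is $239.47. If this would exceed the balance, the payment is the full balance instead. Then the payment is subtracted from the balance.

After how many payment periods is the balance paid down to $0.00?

5

Payment period 1: $660.91 +$17.18 interest = $678.09; pay $17.18 → $660.91
Payment period 2: $660.91 +$17.18 interest = $678.09; pay $17.18 → $660.91
Payment period 3: $660.91 +$17.18 interest = $678.09; pay $239.47 → $438.62
Payment period 4: $438.62 +$17.18 interest = $455.80; pay $239.47 → $216.33
Payment period 5: $216.33 +$17.18 interest = $233.51; pay $233.51 → $0.00
Balance reaches $0.00 in payment period 5.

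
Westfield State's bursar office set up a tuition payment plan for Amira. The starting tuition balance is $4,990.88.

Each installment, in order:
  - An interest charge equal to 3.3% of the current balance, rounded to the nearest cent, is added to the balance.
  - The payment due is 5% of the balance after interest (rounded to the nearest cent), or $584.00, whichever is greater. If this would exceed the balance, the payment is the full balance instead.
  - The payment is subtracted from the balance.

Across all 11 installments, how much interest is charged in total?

Installment 1: $4,990.88 +$164.70 interest = $5,155.58; pay $584.00 → $4,571.58
Installment 2: $4,571.58 +$150.86 interest = $4,722.44; pay $584.00 → $4,138.44
Installment 3: $4,138.44 +$136.57 interest = $4,275.01; pay $584.00 → $3,691.01
Installment 4: $3,691.01 +$121.80 interest = $3,812.81; pay $584.00 → $3,228.81
Installment 5: $3,228.81 +$106.55 interest = $3,335.36; pay $584.00 → $2,751.36
Installment 6: $2,751.36 +$90.79 interest = $2,842.15; pay $584.00 → $2,258.15
Installment 7: $2,258.15 +$74.52 interest = $2,332.67; pay $584.00 → $1,748.67
Installment 8: $1,748.67 +$57.71 interest = $1,806.38; pay $584.00 → $1,222.38
Installment 9: $1,222.38 +$40.34 interest = $1,262.72; pay $584.00 → $678.72
Installment 10: $678.72 +$22.40 interest = $701.12; pay $584.00 → $117.12
Installment 11: $117.12 +$3.86 interest = $120.98; pay $120.98 → $0.00
Total interest: $164.70 + $150.86 + $136.57 + $121.80 + $106.55 + $90.79 + $74.52 + $57.71 + $40.34 + $22.40 + $3.86 = $970.10

$970.10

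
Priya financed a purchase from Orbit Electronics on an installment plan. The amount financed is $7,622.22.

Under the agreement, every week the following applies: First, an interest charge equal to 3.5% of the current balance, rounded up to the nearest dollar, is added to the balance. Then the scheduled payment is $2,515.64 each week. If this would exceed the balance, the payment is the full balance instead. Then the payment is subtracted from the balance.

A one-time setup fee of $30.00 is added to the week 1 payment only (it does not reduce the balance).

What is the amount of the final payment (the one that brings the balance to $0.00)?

$661.30

Week 1: $7,622.22 +$267.00 interest = $7,889.22; pay $2,515.64 (+ $30.00 fee) → $5,373.58
Week 2: $5,373.58 +$189.00 interest = $5,562.58; pay $2,515.64 → $3,046.94
Week 3: $3,046.94 +$107.00 interest = $3,153.94; pay $2,515.64 → $638.30
Week 4: $638.30 +$23.00 interest = $661.30; pay $661.30 → $0.00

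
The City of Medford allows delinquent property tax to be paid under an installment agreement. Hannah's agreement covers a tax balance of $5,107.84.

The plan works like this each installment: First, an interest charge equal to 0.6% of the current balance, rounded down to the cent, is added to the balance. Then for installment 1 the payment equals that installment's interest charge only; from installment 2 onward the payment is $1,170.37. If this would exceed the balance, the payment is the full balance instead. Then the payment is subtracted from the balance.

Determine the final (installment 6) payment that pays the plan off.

$510.76

# | Opening | Interest | Payment | End bal
1 | $5,107.84 | $30.64 | $30.64 | $5,107.84
2 | $5,107.84 | $30.64 | $1,170.37 | $3,968.11
3 | $3,968.11 | $23.80 | $1,170.37 | $2,821.54
4 | $2,821.54 | $16.92 | $1,170.37 | $1,668.09
5 | $1,668.09 | $10.00 | $1,170.37 | $507.72
6 | $507.72 | $3.04 | $510.76 | $0.00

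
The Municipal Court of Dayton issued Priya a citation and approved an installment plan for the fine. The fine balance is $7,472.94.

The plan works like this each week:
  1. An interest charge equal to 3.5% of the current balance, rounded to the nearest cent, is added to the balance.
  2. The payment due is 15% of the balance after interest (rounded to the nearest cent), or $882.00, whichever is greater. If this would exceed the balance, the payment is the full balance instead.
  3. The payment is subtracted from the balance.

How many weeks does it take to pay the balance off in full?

# | Opening | Interest | Payment | End bal
1 | $7,472.94 | $261.55 | $1,160.17 | $6,574.32
2 | $6,574.32 | $230.10 | $1,020.66 | $5,783.76
3 | $5,783.76 | $202.43 | $897.93 | $5,088.26
4 | $5,088.26 | $178.09 | $882.00 | $4,384.35
5 | $4,384.35 | $153.45 | $882.00 | $3,655.80
6 | $3,655.80 | $127.95 | $882.00 | $2,901.75
7 | $2,901.75 | $101.56 | $882.00 | $2,121.31
8 | $2,121.31 | $74.25 | $882.00 | $1,313.56
9 | $1,313.56 | $45.97 | $882.00 | $477.53
10 | $477.53 | $16.71 | $494.24 | $0.00
Balance reaches $0.00 in week 10.

10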